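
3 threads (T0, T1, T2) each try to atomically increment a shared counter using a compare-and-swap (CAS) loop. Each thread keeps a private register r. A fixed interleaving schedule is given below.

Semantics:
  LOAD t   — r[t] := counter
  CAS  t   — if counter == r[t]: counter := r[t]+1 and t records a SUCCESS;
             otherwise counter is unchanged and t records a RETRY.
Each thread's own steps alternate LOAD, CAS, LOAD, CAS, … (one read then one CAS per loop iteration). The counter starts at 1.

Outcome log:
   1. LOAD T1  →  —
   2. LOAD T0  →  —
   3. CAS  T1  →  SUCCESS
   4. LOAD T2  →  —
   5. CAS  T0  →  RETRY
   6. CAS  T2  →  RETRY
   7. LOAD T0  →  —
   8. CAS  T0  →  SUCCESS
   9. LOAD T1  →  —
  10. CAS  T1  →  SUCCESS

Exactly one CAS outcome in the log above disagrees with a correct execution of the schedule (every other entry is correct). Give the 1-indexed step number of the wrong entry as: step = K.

Correct run:
[1] T1.load  rd  (counter 1, T1.r 1)
[2] T0.load  rd  (counter 1, T0.r 1)
[3] T1.cas  hit  (counter 2, T1.r 1)
[4] T2.load  rd  (counter 2, T2.r 2)
[5] T0.cas  miss  (counter 2, T0.r 1)
[6] T2.cas  hit  (counter 3, T2.r 2)
[7] T0.load  rd  (counter 3, T0.r 3)
[8] T0.cas  hit  (counter 4, T0.r 3)
[9] T1.load  rd  (counter 4, T1.r 4)
[10] T1.cas  hit  (counter 5, T1.r 4)
Log disagrees first at step 6.

step = 6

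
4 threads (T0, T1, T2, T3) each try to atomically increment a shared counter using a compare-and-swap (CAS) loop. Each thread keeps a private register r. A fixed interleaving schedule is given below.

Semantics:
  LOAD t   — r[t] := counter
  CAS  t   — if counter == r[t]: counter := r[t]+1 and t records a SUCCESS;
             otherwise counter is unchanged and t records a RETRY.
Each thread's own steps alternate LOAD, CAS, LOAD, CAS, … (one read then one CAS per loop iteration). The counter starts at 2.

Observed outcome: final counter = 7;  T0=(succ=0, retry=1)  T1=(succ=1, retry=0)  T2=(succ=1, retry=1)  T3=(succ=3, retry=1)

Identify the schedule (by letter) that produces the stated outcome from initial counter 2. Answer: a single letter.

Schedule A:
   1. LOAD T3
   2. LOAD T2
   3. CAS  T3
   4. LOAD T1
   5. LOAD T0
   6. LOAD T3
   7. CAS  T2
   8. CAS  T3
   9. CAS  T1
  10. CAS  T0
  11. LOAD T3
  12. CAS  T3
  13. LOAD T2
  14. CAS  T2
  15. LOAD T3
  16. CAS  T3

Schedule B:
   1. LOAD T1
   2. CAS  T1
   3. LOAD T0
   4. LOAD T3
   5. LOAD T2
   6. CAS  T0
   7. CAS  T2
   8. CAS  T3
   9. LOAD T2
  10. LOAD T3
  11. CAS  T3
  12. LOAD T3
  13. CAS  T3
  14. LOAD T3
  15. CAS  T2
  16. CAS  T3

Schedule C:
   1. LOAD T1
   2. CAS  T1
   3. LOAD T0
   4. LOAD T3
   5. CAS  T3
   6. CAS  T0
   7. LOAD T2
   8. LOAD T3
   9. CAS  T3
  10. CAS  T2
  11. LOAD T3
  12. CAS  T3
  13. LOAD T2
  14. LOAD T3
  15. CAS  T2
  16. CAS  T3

Simulating candidate C:
   1) LOAD T1:  M=2  r_T1=2
   2) CAS  T1:  M=3  r_T1=2 ✓
   3) LOAD T0:  M=3  r_T0=3
   4) LOAD T3:  M=3  r_T3=3
   5) CAS  T3:  M=4  r_T3=3 ✓
   6) CAS  T0:  M=4  r_T0=3 ✗
   7) LOAD T2:  M=4  r_T2=4
   8) LOAD T3:  M=4  r_T3=4
   9) CAS  T3:  M=5  r_T3=4 ✓
  10) CAS  T2:  M=5  r_T2=4 ✗
  11) LOAD T3:  M=5  r_T3=5
  12) CAS  T3:  M=6  r_T3=5 ✓
  13) LOAD T2:  M=6  r_T2=6
  14) LOAD T3:  M=6  r_T3=6
  15) CAS  T2:  M=7  r_T2=6 ✓
  16) CAS  T3:  M=7  r_T3=6 ✗

C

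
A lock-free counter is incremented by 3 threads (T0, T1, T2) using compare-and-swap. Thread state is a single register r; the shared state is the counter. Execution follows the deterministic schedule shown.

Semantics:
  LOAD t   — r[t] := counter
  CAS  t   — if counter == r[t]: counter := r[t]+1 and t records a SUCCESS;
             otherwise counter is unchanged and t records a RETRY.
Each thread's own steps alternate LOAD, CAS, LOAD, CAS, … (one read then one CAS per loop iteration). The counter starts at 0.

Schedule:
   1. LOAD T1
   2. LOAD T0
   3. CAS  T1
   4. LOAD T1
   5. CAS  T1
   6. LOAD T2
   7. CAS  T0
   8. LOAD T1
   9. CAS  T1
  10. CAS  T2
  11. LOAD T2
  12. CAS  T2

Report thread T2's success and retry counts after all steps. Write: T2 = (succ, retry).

T2 = (1, 1)

[1] T1.load  rd  (counter 0, T1.r 0)
[2] T0.load  rd  (counter 0, T0.r 0)
[3] T1.cas  hit  (counter 1, T1.r 0)
[4] T1.load  rd  (counter 1, T1.r 1)
[5] T1.cas  hit  (counter 2, T1.r 1)
[6] T2.load  rd  (counter 2, T2.r 2)
[7] T0.cas  miss  (counter 2, T0.r 0)
[8] T1.load  rd  (counter 2, T1.r 2)
[9] T1.cas  hit  (counter 3, T1.r 2)
[10] T2.cas  miss  (counter 3, T2.r 2)
[11] T2.load  rd  (counter 3, T2.r 3)
[12] T2.cas  hit  (counter 4, T2.r 3)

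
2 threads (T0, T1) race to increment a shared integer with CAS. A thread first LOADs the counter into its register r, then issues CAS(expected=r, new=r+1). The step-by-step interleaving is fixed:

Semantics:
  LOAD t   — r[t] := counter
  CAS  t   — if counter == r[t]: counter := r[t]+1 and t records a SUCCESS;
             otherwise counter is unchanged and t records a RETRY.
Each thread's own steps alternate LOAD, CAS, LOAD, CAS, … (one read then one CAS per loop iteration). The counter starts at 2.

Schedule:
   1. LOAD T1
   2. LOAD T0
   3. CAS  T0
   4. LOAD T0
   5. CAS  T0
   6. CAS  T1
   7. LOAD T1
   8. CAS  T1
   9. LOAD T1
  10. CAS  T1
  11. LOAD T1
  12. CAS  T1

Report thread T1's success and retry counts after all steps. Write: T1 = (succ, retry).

T1 = (3, 1)

   1) LOAD T1:  M=2  r_T1=2
   2) LOAD T0:  M=2  r_T0=2
   3) CAS  T0:  M=3  r_T0=2 ✓
   4) LOAD T0:  M=3  r_T0=3
   5) CAS  T0:  M=4  r_T0=3 ✓
   6) CAS  T1:  M=4  r_T1=2 ✗
   7) LOAD T1:  M=4  r_T1=4
   8) CAS  T1:  M=5  r_T1=4 ✓
   9) LOAD T1:  M=5  r_T1=5
  10) CAS  T1:  M=6  r_T1=5 ✓
  11) LOAD T1:  M=6  r_T1=6
  12) CAS  T1:  M=7  r_T1=6 ✓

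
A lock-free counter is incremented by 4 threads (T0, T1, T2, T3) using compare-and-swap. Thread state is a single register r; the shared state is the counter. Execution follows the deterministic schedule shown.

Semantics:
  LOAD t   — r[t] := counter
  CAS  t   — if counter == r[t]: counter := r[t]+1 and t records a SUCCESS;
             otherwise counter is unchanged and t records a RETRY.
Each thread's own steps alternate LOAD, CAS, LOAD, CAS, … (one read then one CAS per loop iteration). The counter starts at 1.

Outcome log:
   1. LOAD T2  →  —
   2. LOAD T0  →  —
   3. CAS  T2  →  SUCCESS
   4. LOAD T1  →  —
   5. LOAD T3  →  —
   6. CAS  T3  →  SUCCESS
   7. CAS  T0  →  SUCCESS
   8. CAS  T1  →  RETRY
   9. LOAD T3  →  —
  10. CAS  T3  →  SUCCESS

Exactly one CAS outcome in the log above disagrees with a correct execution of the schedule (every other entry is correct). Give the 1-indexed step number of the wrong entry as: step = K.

Reference trace:
#1 T2 reads 1
#2 T0 reads 1
#3 T2 CAS(1→2) writes; counter now 2
#4 T1 reads 2
#5 T3 reads 2
#6 T3 CAS(2→3) writes; counter now 3
#7 T0 CAS(1→2) fails; counter now 3
#8 T1 CAS(2→3) fails; counter now 3
#9 T3 reads 3
#10 T3 CAS(3→4) writes; counter now 4
Mismatch at 7.

step = 7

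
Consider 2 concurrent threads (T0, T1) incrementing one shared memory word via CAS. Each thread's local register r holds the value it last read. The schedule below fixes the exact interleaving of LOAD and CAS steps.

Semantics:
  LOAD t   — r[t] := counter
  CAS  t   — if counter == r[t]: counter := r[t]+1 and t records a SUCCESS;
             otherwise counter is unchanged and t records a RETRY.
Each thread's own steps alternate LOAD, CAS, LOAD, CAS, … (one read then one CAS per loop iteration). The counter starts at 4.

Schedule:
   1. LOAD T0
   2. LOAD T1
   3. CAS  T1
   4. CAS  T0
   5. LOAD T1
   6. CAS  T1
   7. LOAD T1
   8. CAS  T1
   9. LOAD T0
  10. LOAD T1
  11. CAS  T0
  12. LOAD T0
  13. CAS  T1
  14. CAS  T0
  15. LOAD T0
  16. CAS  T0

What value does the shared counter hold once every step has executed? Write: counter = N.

1. LOAD T0 → mem=4 r[T0]=4 [LOAD]
2. LOAD T1 → mem=4 r[T1]=4 [LOAD]
3. CAS T1 → mem=5 r[T1]=4 [OK]
4. CAS T0 → mem=5 r[T0]=4 [RETRY]
5. LOAD T1 → mem=5 r[T1]=5 [LOAD]
6. CAS T1 → mem=6 r[T1]=5 [OK]
7. LOAD T1 → mem=6 r[T1]=6 [LOAD]
8. CAS T1 → mem=7 r[T1]=6 [OK]
9. LOAD T0 → mem=7 r[T0]=7 [LOAD]
10. LOAD T1 → mem=7 r[T1]=7 [LOAD]
11. CAS T0 → mem=8 r[T0]=7 [OK]
12. LOAD T0 → mem=8 r[T0]=8 [LOAD]
13. CAS T1 → mem=8 r[T1]=7 [RETRY]
14. CAS T0 → mem=9 r[T0]=8 [OK]
15. LOAD T0 → mem=9 r[T0]=9 [LOAD]
16. CAS T0 → mem=10 r[T0]=9 [OK]

counter = 10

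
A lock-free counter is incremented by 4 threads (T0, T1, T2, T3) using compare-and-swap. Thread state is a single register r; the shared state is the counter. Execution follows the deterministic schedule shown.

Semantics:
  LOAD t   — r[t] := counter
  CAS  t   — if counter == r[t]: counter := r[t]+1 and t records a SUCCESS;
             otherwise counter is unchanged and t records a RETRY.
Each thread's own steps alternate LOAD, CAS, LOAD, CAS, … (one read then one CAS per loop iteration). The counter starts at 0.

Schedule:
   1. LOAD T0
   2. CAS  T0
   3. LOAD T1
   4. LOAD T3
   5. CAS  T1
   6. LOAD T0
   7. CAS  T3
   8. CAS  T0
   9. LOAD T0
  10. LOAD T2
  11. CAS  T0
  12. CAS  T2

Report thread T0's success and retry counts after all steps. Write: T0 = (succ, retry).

#1 T0 reads 0
#2 T0 CAS(0→1) writes; counter now 1
#3 T1 reads 1
#4 T3 reads 1
#5 T1 CAS(1→2) writes; counter now 2
#6 T0 reads 2
#7 T3 CAS(1→2) fails; counter now 2
#8 T0 CAS(2→3) writes; counter now 3
#9 T0 reads 3
#10 T2 reads 3
#11 T0 CAS(3→4) writes; counter now 4
#12 T2 CAS(3→4) fails; counter now 4

T0 = (3, 0)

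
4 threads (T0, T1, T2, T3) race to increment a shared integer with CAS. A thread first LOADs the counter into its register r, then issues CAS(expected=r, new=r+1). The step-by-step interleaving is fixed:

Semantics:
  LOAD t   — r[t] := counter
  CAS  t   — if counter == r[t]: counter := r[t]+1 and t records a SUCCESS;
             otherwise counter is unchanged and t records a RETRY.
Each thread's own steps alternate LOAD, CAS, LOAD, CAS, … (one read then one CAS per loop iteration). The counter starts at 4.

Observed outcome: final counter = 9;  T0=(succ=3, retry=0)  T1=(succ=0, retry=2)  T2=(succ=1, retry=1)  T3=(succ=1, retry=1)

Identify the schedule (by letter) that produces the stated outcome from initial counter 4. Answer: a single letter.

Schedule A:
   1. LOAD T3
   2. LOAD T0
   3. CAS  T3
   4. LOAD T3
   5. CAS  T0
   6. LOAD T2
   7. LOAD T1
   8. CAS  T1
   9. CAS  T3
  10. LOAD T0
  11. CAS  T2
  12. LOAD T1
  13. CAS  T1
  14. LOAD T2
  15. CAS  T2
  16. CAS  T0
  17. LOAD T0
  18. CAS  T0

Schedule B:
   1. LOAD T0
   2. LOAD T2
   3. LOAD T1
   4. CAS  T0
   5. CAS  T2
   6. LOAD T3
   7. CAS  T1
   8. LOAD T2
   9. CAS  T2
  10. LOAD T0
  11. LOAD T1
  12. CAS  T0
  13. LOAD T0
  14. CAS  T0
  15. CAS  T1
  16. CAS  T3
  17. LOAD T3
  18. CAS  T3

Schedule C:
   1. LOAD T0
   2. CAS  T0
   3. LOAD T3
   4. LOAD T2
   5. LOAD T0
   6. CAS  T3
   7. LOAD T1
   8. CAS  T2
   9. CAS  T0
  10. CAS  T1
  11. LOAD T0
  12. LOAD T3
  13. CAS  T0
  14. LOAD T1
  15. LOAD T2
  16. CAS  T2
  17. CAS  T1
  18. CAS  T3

B

Run B:
[1] T0.load  rd  (counter 4, T0.r 4)
[2] T2.load  rd  (counter 4, T2.r 4)
[3] T1.load  rd  (counter 4, T1.r 4)
[4] T0.cas  hit  (counter 5, T0.r 4)
[5] T2.cas  miss  (counter 5, T2.r 4)
[6] T3.load  rd  (counter 5, T3.r 5)
[7] T1.cas  miss  (counter 5, T1.r 4)
[8] T2.load  rd  (counter 5, T2.r 5)
[9] T2.cas  hit  (counter 6, T2.r 5)
[10] T0.load  rd  (counter 6, T0.r 6)
[11] T1.load  rd  (counter 6, T1.r 6)
[12] T0.cas  hit  (counter 7, T0.r 6)
[13] T0.load  rd  (counter 7, T0.r 7)
[14] T0.cas  hit  (counter 8, T0.r 7)
[15] T1.cas  miss  (counter 8, T1.r 6)
[16] T3.cas  miss  (counter 8, T3.r 5)
[17] T3.load  rd  (counter 8, T3.r 8)
[18] T3.cas  hit  (counter 9, T3.r 8)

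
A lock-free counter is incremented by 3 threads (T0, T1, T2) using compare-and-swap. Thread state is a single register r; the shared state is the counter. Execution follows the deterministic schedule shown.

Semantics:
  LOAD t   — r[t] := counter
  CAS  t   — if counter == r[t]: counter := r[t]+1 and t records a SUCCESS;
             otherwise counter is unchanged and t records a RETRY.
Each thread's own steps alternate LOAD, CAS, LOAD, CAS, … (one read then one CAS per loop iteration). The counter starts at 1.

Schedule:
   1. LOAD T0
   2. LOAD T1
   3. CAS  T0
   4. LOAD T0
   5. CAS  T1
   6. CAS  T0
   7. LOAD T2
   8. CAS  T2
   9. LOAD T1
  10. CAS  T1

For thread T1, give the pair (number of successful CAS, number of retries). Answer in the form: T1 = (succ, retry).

step 1: T0 LOAD ⇒ load; ctr=1 reg=1
step 2: T1 LOAD ⇒ load; ctr=1 reg=1
step 3: T0 CAS ⇒ ok; ctr=2 reg=1
step 4: T0 LOAD ⇒ load; ctr=2 reg=2
step 5: T1 CAS ⇒ retry; ctr=2 reg=1
step 6: T0 CAS ⇒ ok; ctr=3 reg=2
step 7: T2 LOAD ⇒ load; ctr=3 reg=3
step 8: T2 CAS ⇒ ok; ctr=4 reg=3
step 9: T1 LOAD ⇒ load; ctr=4 reg=4
step 10: T1 CAS ⇒ ok; ctr=5 reg=4

T1 = (1, 1)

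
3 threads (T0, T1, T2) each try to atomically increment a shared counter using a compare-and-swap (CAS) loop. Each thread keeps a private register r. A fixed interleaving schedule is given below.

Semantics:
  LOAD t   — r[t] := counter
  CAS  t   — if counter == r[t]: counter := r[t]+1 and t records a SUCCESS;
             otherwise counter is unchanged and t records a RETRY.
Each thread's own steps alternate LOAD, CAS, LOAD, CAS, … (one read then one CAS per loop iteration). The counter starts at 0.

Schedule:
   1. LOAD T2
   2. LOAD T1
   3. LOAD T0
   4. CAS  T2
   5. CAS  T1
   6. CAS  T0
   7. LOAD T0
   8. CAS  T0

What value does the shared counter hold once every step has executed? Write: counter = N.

counter = 2

1. LOAD T2 → mem=0 r[T2]=0 [LOAD]
2. LOAD T1 → mem=0 r[T1]=0 [LOAD]
3. LOAD T0 → mem=0 r[T0]=0 [LOAD]
4. CAS T2 → mem=1 r[T2]=0 [OK]
5. CAS T1 → mem=1 r[T1]=0 [RETRY]
6. CAS T0 → mem=1 r[T0]=0 [RETRY]
7. LOAD T0 → mem=1 r[T0]=1 [LOAD]
8. CAS T0 → mem=2 r[T0]=1 [OK]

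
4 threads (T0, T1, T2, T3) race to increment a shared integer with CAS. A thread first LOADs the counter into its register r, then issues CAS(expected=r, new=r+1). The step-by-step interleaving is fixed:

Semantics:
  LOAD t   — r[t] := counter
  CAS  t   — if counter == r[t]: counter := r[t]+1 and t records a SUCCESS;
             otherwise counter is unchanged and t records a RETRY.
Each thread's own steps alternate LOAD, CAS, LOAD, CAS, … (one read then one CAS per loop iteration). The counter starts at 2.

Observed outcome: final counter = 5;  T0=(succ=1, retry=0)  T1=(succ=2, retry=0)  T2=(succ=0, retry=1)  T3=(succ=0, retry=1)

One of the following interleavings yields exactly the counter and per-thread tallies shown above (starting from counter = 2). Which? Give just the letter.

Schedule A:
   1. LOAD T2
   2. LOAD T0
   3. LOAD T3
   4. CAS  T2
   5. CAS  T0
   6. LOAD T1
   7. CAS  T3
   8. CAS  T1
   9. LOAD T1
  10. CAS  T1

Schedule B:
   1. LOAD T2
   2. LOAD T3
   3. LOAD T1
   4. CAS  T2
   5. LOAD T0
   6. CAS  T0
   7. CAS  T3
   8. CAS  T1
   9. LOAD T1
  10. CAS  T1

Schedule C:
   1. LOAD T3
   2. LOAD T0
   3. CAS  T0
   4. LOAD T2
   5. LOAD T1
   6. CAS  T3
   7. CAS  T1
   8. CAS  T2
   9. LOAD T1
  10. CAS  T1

Tracing schedule C:
T3 LOAD — after: cnt=2, r=2 — load
T0 LOAD — after: cnt=2, r=2 — load
T0 CAS — after: cnt=3, r=2 — ok
T2 LOAD — after: cnt=3, r=3 — load
T1 LOAD — after: cnt=3, r=3 — load
T3 CAS — after: cnt=3, r=2 — retry
T1 CAS — after: cnt=4, r=3 — ok
T2 CAS — after: cnt=4, r=3 — retry
T1 LOAD — after: cnt=4, r=4 — load
T1 CAS — after: cnt=5, r=4 — ok

C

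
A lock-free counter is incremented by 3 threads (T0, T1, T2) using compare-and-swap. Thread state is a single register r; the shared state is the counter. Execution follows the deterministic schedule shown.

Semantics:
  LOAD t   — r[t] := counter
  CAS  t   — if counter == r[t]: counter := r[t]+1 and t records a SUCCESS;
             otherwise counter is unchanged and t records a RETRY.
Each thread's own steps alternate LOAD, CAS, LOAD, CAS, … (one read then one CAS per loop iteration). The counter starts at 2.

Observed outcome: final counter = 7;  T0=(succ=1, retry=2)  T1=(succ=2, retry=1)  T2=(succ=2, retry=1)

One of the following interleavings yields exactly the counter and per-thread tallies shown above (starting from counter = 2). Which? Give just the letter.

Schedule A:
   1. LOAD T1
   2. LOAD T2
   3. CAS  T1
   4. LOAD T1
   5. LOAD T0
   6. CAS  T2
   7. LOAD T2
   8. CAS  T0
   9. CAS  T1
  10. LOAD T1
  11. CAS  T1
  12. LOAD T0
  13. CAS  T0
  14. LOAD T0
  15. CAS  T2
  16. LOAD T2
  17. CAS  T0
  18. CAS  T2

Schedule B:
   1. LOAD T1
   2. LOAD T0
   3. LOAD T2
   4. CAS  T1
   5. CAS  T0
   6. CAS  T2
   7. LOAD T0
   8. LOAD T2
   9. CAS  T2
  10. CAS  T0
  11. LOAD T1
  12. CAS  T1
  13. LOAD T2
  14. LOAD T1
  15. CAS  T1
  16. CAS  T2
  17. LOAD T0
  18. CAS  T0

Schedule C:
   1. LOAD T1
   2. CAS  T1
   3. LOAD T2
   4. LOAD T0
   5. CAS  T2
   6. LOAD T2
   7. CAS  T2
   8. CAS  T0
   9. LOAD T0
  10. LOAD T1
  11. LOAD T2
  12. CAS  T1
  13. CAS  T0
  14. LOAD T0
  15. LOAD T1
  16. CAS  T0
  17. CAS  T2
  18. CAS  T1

Tracing schedule C:
[1] T1.load  rd  (counter 2, T1.r 2)
[2] T1.cas  hit  (counter 3, T1.r 2)
[3] T2.load  rd  (counter 3, T2.r 3)
[4] T0.load  rd  (counter 3, T0.r 3)
[5] T2.cas  hit  (counter 4, T2.r 3)
[6] T2.load  rd  (counter 4, T2.r 4)
[7] T2.cas  hit  (counter 5, T2.r 4)
[8] T0.cas  miss  (counter 5, T0.r 3)
[9] T0.load  rd  (counter 5, T0.r 5)
[10] T1.load  rd  (counter 5, T1.r 5)
[11] T2.load  rd  (counter 5, T2.r 5)
[12] T1.cas  hit  (counter 6, T1.r 5)
[13] T0.cas  miss  (counter 6, T0.r 5)
[14] T0.load  rd  (counter 6, T0.r 6)
[15] T1.load  rd  (counter 6, T1.r 6)
[16] T0.cas  hit  (counter 7, T0.r 6)
[17] T2.cas  miss  (counter 7, T2.r 5)
[18] T1.cas  miss  (counter 7, T1.r 6)

C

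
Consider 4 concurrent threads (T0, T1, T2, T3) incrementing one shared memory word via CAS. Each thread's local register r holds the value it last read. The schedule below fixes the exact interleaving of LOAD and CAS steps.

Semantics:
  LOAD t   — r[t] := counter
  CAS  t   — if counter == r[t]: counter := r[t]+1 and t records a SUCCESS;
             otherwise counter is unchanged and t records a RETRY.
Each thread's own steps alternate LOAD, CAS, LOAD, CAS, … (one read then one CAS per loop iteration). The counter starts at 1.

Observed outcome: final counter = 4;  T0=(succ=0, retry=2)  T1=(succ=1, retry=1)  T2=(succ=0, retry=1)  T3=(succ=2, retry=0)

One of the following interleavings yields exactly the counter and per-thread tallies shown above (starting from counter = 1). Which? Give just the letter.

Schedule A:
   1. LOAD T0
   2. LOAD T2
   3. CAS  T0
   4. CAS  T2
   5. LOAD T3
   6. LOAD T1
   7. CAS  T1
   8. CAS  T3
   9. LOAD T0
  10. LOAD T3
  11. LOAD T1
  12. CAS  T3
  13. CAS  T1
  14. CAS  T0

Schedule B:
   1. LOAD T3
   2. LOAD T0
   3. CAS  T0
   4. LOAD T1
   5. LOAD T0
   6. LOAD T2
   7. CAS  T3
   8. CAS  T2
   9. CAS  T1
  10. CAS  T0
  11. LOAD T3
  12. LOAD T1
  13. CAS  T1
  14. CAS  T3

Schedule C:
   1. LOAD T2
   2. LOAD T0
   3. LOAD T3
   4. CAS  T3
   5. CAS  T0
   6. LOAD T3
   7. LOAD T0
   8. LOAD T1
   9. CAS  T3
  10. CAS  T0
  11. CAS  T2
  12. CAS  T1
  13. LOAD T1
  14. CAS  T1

C

Tracing schedule C:
   1) LOAD T2:  M=1  r_T2=1
   2) LOAD T0:  M=1  r_T0=1
   3) LOAD T3:  M=1  r_T3=1
   4) CAS  T3:  M=2  r_T3=1 ✓
   5) CAS  T0:  M=2  r_T0=1 ✗
   6) LOAD T3:  M=2  r_T3=2
   7) LOAD T0:  M=2  r_T0=2
   8) LOAD T1:  M=2  r_T1=2
   9) CAS  T3:  M=3  r_T3=2 ✓
  10) CAS  T0:  M=3  r_T0=2 ✗
  11) CAS  T2:  M=3  r_T2=1 ✗
  12) CAS  T1:  M=3  r_T1=2 ✗
  13) LOAD T1:  M=3  r_T1=3
  14) CAS  T1:  M=4  r_T1=3 ✓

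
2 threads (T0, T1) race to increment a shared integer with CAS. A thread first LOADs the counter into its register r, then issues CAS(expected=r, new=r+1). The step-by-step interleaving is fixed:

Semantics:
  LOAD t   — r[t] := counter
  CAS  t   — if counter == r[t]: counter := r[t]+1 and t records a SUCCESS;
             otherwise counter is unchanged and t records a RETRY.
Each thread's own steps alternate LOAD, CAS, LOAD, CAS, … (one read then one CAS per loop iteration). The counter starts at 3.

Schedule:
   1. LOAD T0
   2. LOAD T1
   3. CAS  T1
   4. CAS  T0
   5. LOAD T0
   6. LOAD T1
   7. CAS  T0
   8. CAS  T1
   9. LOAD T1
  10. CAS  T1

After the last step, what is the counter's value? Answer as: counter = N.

step 1: T0 LOAD ⇒ load; ctr=3 reg=3
step 2: T1 LOAD ⇒ load; ctr=3 reg=3
step 3: T1 CAS ⇒ ok; ctr=4 reg=3
step 4: T0 CAS ⇒ retry; ctr=4 reg=3
step 5: T0 LOAD ⇒ load; ctr=4 reg=4
step 6: T1 LOAD ⇒ load; ctr=4 reg=4
step 7: T0 CAS ⇒ ok; ctr=5 reg=4
step 8: T1 CAS ⇒ retry; ctr=5 reg=4
step 9: T1 LOAD ⇒ load; ctr=5 reg=5
step 10: T1 CAS ⇒ ok; ctr=6 reg=5

counter = 6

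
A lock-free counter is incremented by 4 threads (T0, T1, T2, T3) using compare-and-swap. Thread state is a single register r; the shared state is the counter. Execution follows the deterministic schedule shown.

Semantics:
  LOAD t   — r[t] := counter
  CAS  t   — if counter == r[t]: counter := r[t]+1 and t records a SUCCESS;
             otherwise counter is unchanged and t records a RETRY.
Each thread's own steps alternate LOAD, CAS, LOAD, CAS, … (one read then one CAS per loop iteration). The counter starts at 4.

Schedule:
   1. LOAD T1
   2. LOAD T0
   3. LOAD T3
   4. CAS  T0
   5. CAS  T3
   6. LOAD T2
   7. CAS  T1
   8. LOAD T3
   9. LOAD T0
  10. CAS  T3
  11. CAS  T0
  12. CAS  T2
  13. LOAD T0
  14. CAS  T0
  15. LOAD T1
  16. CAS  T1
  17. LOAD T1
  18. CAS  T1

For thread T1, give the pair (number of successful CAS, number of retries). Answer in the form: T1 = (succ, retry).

T1 = (2, 1)

1. LOAD T1 → mem=4 r[T1]=4 [LOAD]
2. LOAD T0 → mem=4 r[T0]=4 [LOAD]
3. LOAD T3 → mem=4 r[T3]=4 [LOAD]
4. CAS T0 → mem=5 r[T0]=4 [OK]
5. CAS T3 → mem=5 r[T3]=4 [RETRY]
6. LOAD T2 → mem=5 r[T2]=5 [LOAD]
7. CAS T1 → mem=5 r[T1]=4 [RETRY]
8. LOAD T3 → mem=5 r[T3]=5 [LOAD]
9. LOAD T0 → mem=5 r[T0]=5 [LOAD]
10. CAS T3 → mem=6 r[T3]=5 [OK]
11. CAS T0 → mem=6 r[T0]=5 [RETRY]
12. CAS T2 → mem=6 r[T2]=5 [RETRY]
13. LOAD T0 → mem=6 r[T0]=6 [LOAD]
14. CAS T0 → mem=7 r[T0]=6 [OK]
15. LOAD T1 → mem=7 r[T1]=7 [LOAD]
16. CAS T1 → mem=8 r[T1]=7 [OK]
17. LOAD T1 → mem=8 r[T1]=8 [LOAD]
18. CAS T1 → mem=9 r[T1]=8 [OK]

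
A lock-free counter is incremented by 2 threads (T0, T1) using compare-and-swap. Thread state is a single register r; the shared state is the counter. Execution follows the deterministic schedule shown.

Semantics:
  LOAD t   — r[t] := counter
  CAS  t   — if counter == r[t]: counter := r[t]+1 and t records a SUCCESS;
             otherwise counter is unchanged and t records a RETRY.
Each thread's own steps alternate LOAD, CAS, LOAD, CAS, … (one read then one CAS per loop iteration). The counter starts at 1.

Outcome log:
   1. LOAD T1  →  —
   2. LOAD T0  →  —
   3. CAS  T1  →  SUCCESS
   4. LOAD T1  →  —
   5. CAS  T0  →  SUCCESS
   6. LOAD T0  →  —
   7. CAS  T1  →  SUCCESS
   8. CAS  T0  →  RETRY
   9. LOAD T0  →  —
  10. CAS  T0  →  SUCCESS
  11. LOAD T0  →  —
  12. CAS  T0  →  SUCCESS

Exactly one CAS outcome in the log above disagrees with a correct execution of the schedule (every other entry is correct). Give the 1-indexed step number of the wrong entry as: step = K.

step = 5

Reference trace:
#1 T1 reads 1
#2 T0 reads 1
#3 T1 CAS(1→2) writes; counter now 2
#4 T1 reads 2
#5 T0 CAS(1→2) fails; counter now 2
#6 T0 reads 2
#7 T1 CAS(2→3) writes; counter now 3
#8 T0 CAS(2→3) fails; counter now 3
#9 T0 reads 3
#10 T0 CAS(3→4) writes; counter now 4
#11 T0 reads 4
#12 T0 CAS(4→5) writes; counter now 5
Flip is step 5.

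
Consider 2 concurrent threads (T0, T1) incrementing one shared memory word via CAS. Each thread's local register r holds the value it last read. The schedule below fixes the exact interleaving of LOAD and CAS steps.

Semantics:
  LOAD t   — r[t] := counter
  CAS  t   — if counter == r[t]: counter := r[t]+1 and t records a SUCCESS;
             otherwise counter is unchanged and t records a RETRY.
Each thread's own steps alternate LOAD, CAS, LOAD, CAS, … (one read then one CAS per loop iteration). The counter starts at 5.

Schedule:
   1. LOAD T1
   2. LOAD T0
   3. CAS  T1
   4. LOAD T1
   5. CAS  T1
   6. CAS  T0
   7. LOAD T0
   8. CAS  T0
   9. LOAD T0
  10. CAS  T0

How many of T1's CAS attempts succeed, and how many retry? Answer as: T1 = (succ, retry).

T1 LOAD — after: cnt=5, r=5 — load
T0 LOAD — after: cnt=5, r=5 — load
T1 CAS — after: cnt=6, r=5 — ok
T1 LOAD — after: cnt=6, r=6 — load
T1 CAS — after: cnt=7, r=6 — ok
T0 CAS — after: cnt=7, r=5 — retry
T0 LOAD — after: cnt=7, r=7 — load
T0 CAS — after: cnt=8, r=7 — ok
T0 LOAD — after: cnt=8, r=8 — load
T0 CAS — after: cnt=9, r=8 — ok

T1 = (2, 0)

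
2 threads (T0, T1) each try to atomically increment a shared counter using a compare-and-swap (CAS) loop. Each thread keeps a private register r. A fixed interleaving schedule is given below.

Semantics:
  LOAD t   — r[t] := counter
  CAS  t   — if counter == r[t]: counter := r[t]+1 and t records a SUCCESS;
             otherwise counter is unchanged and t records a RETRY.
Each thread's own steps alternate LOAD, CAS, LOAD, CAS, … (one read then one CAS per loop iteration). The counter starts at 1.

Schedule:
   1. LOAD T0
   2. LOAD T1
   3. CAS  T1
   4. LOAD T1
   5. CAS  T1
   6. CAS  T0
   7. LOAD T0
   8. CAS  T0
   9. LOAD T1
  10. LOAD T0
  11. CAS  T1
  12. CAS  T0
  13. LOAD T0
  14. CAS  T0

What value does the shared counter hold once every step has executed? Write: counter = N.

counter = 6

[1] T0.load  rd  (counter 1, T0.r 1)
[2] T1.load  rd  (counter 1, T1.r 1)
[3] T1.cas  hit  (counter 2, T1.r 1)
[4] T1.load  rd  (counter 2, T1.r 2)
[5] T1.cas  hit  (counter 3, T1.r 2)
[6] T0.cas  miss  (counter 3, T0.r 1)
[7] T0.load  rd  (counter 3, T0.r 3)
[8] T0.cas  hit  (counter 4, T0.r 3)
[9] T1.load  rd  (counter 4, T1.r 4)
[10] T0.load  rd  (counter 4, T0.r 4)
[11] T1.cas  hit  (counter 5, T1.r 4)
[12] T0.cas  miss  (counter 5, T0.r 4)
[13] T0.load  rd  (counter 5, T0.r 5)
[14] T0.cas  hit  (counter 6, T0.r 5)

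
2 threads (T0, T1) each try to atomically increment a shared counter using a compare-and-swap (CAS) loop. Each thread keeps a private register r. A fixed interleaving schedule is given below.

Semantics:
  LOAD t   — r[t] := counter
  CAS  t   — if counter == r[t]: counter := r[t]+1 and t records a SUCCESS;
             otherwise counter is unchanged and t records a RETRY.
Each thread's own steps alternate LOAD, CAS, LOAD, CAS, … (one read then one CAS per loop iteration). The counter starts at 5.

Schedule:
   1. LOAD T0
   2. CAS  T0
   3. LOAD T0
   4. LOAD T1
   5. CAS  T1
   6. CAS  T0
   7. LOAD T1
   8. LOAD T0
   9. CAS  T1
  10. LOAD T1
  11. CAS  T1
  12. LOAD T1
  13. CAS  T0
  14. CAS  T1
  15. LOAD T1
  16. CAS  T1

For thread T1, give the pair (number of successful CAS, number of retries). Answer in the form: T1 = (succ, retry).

T1 = (5, 0)

1. LOAD T0 → mem=5 r[T0]=5 [LOAD]
2. CAS T0 → mem=6 r[T0]=5 [OK]
3. LOAD T0 → mem=6 r[T0]=6 [LOAD]
4. LOAD T1 → mem=6 r[T1]=6 [LOAD]
5. CAS T1 → mem=7 r[T1]=6 [OK]
6. CAS T0 → mem=7 r[T0]=6 [RETRY]
7. LOAD T1 → mem=7 r[T1]=7 [LOAD]
8. LOAD T0 → mem=7 r[T0]=7 [LOAD]
9. CAS T1 → mem=8 r[T1]=7 [OK]
10. LOAD T1 → mem=8 r[T1]=8 [LOAD]
11. CAS T1 → mem=9 r[T1]=8 [OK]
12. LOAD T1 → mem=9 r[T1]=9 [LOAD]
13. CAS T0 → mem=9 r[T0]=7 [RETRY]
14. CAS T1 → mem=10 r[T1]=9 [OK]
15. LOAD T1 → mem=10 r[T1]=10 [LOAD]
16. CAS T1 → mem=11 r[T1]=10 [OK]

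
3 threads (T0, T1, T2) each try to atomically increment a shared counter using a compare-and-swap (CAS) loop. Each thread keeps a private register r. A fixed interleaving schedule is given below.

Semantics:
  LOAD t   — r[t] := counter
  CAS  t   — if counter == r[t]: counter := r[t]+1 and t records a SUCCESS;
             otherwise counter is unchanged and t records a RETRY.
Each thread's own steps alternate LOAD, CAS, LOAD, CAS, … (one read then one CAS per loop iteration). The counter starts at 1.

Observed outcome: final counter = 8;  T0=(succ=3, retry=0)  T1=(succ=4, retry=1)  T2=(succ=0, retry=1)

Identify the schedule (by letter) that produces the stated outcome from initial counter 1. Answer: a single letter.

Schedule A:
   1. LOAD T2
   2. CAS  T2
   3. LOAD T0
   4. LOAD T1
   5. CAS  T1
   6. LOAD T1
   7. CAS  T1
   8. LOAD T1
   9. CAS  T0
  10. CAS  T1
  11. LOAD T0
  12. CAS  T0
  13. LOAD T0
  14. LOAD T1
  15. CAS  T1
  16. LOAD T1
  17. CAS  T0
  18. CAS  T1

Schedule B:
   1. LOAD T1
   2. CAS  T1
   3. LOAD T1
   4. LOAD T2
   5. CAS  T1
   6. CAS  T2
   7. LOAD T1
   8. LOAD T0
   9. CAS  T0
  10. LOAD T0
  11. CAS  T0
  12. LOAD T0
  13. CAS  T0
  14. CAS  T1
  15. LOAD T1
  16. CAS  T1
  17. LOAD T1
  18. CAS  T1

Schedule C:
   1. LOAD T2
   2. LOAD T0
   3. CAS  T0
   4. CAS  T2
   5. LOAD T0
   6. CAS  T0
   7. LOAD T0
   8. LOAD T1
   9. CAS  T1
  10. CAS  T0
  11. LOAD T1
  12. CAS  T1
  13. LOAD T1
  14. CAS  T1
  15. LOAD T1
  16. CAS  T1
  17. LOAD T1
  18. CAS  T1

B

Run B:
1. LOAD T1 → mem=1 r[T1]=1 [LOAD]
2. CAS T1 → mem=2 r[T1]=1 [OK]
3. LOAD T1 → mem=2 r[T1]=2 [LOAD]
4. LOAD T2 → mem=2 r[T2]=2 [LOAD]
5. CAS T1 → mem=3 r[T1]=2 [OK]
6. CAS T2 → mem=3 r[T2]=2 [RETRY]
7. LOAD T1 → mem=3 r[T1]=3 [LOAD]
8. LOAD T0 → mem=3 r[T0]=3 [LOAD]
9. CAS T0 → mem=4 r[T0]=3 [OK]
10. LOAD T0 → mem=4 r[T0]=4 [LOAD]
11. CAS T0 → mem=5 r[T0]=4 [OK]
12. LOAD T0 → mem=5 r[T0]=5 [LOAD]
13. CAS T0 → mem=6 r[T0]=5 [OK]
14. CAS T1 → mem=6 r[T1]=3 [RETRY]
15. LOAD T1 → mem=6 r[T1]=6 [LOAD]
16. CAS T1 → mem=7 r[T1]=6 [OK]
17. LOAD T1 → mem=7 r[T1]=7 [LOAD]
18. CAS T1 → mem=8 r[T1]=7 [OK]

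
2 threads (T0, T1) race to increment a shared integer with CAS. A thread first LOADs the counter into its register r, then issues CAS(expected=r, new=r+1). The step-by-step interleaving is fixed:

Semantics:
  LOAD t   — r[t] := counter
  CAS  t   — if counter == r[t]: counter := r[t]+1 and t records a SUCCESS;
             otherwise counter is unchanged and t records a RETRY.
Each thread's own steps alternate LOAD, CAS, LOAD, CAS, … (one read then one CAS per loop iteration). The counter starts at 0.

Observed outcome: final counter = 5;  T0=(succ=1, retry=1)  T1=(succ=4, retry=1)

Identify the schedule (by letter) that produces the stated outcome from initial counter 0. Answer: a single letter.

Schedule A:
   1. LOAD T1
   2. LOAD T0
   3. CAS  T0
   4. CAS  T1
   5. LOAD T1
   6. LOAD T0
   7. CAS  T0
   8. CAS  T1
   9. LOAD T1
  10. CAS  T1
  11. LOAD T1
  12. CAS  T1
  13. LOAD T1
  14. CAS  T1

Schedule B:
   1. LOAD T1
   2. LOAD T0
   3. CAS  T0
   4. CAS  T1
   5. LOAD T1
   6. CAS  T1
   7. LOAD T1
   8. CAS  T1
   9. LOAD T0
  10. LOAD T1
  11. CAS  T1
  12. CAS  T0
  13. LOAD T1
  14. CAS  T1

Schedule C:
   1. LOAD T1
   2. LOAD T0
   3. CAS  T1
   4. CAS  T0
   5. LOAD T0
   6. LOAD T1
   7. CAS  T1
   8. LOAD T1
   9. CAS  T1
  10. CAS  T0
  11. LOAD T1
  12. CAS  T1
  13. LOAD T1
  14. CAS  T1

B

Run B:
   1) LOAD T1:  M=0  r_T1=0
   2) LOAD T0:  M=0  r_T0=0
   3) CAS  T0:  M=1  r_T0=0 ✓
   4) CAS  T1:  M=1  r_T1=0 ✗
   5) LOAD T1:  M=1  r_T1=1
   6) CAS  T1:  M=2  r_T1=1 ✓
   7) LOAD T1:  M=2  r_T1=2
   8) CAS  T1:  M=3  r_T1=2 ✓
   9) LOAD T0:  M=3  r_T0=3
  10) LOAD T1:  M=3  r_T1=3
  11) CAS  T1:  M=4  r_T1=3 ✓
  12) CAS  T0:  M=4  r_T0=3 ✗
  13) LOAD T1:  M=4  r_T1=4
  14) CAS  T1:  M=5  r_T1=4 ✓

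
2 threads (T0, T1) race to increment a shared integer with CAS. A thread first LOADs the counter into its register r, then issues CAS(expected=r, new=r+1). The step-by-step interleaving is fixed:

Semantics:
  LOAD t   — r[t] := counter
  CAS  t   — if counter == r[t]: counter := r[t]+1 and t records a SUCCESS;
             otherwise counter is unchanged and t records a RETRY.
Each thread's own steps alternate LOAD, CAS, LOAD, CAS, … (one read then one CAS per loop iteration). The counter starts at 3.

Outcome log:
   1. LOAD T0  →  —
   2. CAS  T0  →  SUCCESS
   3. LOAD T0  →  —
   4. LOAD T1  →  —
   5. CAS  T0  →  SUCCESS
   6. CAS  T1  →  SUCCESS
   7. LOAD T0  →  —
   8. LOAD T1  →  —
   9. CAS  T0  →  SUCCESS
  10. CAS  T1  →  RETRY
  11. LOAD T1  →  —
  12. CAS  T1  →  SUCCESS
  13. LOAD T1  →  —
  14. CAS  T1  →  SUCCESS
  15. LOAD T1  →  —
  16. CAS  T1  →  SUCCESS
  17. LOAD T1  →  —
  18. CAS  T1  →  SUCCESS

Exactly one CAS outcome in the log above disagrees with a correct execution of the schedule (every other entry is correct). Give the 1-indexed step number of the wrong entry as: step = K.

step = 6

Correct run:
   1) LOAD T0:  M=3  r_T0=3
   2) CAS  T0:  M=4  r_T0=3 ✓
   3) LOAD T0:  M=4  r_T0=4
   4) LOAD T1:  M=4  r_T1=4
   5) CAS  T0:  M=5  r_T0=4 ✓
   6) CAS  T1:  M=5  r_T1=4 ✗
   7) LOAD T0:  M=5  r_T0=5
   8) LOAD T1:  M=5  r_T1=5
   9) CAS  T0:  M=6  r_T0=5 ✓
  10) CAS  T1:  M=6  r_T1=5 ✗
  11) LOAD T1:  M=6  r_T1=6
  12) CAS  T1:  M=7  r_T1=6 ✓
  13) LOAD T1:  M=7  r_T1=7
  14) CAS  T1:  M=8  r_T1=7 ✓
  15) LOAD T1:  M=8  r_T1=8
  16) CAS  T1:  M=9  r_T1=8 ✓
  17) LOAD T1:  M=9  r_T1=9
  18) CAS  T1:  M=10  r_T1=9 ✓
Flip is step 6.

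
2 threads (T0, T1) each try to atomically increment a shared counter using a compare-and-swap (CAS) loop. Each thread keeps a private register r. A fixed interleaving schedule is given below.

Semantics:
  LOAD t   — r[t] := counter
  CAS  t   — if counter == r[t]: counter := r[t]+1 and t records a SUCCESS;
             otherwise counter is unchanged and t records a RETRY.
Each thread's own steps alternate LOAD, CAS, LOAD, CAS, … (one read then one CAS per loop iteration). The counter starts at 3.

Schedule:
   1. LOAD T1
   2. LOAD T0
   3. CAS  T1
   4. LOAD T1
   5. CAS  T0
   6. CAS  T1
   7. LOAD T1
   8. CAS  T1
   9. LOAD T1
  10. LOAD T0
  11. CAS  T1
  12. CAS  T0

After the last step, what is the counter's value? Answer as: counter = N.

T1 LOAD — after: cnt=3, r=3 — load
T0 LOAD — after: cnt=3, r=3 — load
T1 CAS — after: cnt=4, r=3 — ok
T1 LOAD — after: cnt=4, r=4 — load
T0 CAS — after: cnt=4, r=3 — retry
T1 CAS — after: cnt=5, r=4 — ok
T1 LOAD — after: cnt=5, r=5 — load
T1 CAS — after: cnt=6, r=5 — ok
T1 LOAD — after: cnt=6, r=6 — load
T0 LOAD — after: cnt=6, r=6 — load
T1 CAS — after: cnt=7, r=6 — ok
T0 CAS — after: cnt=7, r=6 — retry

counter = 7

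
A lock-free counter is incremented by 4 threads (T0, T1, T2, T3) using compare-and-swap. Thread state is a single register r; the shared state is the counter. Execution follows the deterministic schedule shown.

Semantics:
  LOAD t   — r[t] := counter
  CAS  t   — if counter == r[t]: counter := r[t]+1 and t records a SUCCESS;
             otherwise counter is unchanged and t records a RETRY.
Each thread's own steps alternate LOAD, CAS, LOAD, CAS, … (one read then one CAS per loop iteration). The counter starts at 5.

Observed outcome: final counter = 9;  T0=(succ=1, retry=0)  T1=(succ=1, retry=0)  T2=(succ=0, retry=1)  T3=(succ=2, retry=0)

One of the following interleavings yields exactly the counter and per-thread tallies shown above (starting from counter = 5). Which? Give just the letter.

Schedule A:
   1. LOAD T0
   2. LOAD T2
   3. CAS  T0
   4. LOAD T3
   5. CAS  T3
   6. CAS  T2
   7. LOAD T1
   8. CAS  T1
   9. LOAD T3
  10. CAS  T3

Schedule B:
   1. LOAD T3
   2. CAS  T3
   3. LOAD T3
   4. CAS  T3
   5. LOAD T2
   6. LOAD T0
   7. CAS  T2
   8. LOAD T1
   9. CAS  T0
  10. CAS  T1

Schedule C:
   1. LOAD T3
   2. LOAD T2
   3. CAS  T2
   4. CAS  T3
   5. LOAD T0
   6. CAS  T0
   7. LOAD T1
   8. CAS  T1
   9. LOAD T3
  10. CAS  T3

Tracing schedule A:
step 1: T0 LOAD ⇒ load; ctr=5 reg=5
step 2: T2 LOAD ⇒ load; ctr=5 reg=5
step 3: T0 CAS ⇒ ok; ctr=6 reg=5
step 4: T3 LOAD ⇒ load; ctr=6 reg=6
step 5: T3 CAS ⇒ ok; ctr=7 reg=6
step 6: T2 CAS ⇒ retry; ctr=7 reg=5
step 7: T1 LOAD ⇒ load; ctr=7 reg=7
step 8: T1 CAS ⇒ ok; ctr=8 reg=7
step 9: T3 LOAD ⇒ load; ctr=8 reg=8
step 10: T3 CAS ⇒ ok; ctr=9 reg=8

A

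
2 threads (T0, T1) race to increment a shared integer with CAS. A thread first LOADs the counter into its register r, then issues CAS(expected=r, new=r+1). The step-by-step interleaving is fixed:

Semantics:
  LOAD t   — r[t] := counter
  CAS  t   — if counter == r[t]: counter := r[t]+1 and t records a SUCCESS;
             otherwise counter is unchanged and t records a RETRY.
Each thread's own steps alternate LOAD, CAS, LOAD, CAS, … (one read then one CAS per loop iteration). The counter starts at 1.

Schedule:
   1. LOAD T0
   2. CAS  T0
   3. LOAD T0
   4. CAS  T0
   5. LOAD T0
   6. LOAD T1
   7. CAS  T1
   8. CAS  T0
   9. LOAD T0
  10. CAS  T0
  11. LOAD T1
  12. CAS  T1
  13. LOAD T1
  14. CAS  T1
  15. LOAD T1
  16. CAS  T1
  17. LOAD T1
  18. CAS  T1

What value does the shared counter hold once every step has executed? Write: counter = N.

counter = 9

[1] T0.load  rd  (counter 1, T0.r 1)
[2] T0.cas  hit  (counter 2, T0.r 1)
[3] T0.load  rd  (counter 2, T0.r 2)
[4] T0.cas  hit  (counter 3, T0.r 2)
[5] T0.load  rd  (counter 3, T0.r 3)
[6] T1.load  rd  (counter 3, T1.r 3)
[7] T1.cas  hit  (counter 4, T1.r 3)
[8] T0.cas  miss  (counter 4, T0.r 3)
[9] T0.load  rd  (counter 4, T0.r 4)
[10] T0.cas  hit  (counter 5, T0.r 4)
[11] T1.load  rd  (counter 5, T1.r 5)
[12] T1.cas  hit  (counter 6, T1.r 5)
[13] T1.load  rd  (counter 6, T1.r 6)
[14] T1.cas  hit  (counter 7, T1.r 6)
[15] T1.load  rd  (counter 7, T1.r 7)
[16] T1.cas  hit  (counter 8, T1.r 7)
[17] T1.load  rd  (counter 8, T1.r 8)
[18] T1.cas  hit  (counter 9, T1.r 8)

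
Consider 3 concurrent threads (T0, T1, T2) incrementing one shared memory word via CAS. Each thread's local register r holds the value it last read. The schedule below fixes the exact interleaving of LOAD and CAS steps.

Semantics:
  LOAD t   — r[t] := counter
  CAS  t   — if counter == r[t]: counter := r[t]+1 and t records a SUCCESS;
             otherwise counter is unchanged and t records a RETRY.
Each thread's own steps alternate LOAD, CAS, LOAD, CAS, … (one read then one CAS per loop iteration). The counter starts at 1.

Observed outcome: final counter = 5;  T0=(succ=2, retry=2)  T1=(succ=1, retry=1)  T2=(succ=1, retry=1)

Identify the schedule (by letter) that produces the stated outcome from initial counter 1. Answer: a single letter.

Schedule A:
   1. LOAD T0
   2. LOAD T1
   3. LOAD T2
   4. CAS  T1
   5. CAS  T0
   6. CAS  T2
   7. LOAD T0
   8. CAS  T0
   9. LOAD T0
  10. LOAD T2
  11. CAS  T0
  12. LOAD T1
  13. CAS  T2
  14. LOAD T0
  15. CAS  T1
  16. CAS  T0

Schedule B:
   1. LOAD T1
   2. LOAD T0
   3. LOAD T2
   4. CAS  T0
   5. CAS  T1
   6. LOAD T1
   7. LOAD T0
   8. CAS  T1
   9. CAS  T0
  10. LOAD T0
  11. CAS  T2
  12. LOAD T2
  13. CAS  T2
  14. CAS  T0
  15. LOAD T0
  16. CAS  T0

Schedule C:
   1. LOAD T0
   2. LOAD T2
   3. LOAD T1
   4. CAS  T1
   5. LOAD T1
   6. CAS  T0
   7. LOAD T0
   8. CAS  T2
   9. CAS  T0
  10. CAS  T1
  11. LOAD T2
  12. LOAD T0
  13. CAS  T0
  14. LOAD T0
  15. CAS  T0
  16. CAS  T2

Tracing schedule B:
T1 LOAD — after: cnt=1, r=1 — load
T0 LOAD — after: cnt=1, r=1 — load
T2 LOAD — after: cnt=1, r=1 — load
T0 CAS — after: cnt=2, r=1 — ok
T1 CAS — after: cnt=2, r=1 — retry
T1 LOAD — after: cnt=2, r=2 — load
T0 LOAD — after: cnt=2, r=2 — load
T1 CAS — after: cnt=3, r=2 — ok
T0 CAS — after: cnt=3, r=2 — retry
T0 LOAD — after: cnt=3, r=3 — load
T2 CAS — after: cnt=3, r=1 — retry
T2 LOAD — after: cnt=3, r=3 — load
T2 CAS — after: cnt=4, r=3 — ok
T0 CAS — after: cnt=4, r=3 — retry
T0 LOAD — after: cnt=4, r=4 — load
T0 CAS — after: cnt=5, r=4 — ok

B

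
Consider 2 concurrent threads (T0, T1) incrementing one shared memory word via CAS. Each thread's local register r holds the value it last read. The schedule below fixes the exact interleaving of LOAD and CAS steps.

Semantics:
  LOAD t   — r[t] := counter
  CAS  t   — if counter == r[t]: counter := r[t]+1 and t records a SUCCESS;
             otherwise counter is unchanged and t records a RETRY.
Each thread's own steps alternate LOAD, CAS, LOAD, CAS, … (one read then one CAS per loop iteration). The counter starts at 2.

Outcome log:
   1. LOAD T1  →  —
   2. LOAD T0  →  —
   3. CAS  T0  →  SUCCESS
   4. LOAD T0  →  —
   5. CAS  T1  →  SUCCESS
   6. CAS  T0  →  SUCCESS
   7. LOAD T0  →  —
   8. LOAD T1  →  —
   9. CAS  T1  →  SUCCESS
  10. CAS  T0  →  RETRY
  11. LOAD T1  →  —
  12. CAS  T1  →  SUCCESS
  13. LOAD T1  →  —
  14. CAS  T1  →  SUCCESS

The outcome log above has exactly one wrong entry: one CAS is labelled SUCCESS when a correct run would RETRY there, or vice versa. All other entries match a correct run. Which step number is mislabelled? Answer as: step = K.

Reference trace:
T1 LOAD — after: cnt=2, r=2 — load
T0 LOAD — after: cnt=2, r=2 — load
T0 CAS — after: cnt=3, r=2 — ok
T0 LOAD — after: cnt=3, r=3 — load
T1 CAS — after: cnt=3, r=2 — retry
T0 CAS — after: cnt=4, r=3 — ok
T0 LOAD — after: cnt=4, r=4 — load
T1 LOAD — after: cnt=4, r=4 — load
T1 CAS — after: cnt=5, r=4 — ok
T0 CAS — after: cnt=5, r=4 — retry
T1 LOAD — after: cnt=5, r=5 — load
T1 CAS — after: cnt=6, r=5 — ok
T1 LOAD — after: cnt=6, r=6 — load
T1 CAS — after: cnt=7, r=6 — ok
Mismatch at 5.

step = 5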